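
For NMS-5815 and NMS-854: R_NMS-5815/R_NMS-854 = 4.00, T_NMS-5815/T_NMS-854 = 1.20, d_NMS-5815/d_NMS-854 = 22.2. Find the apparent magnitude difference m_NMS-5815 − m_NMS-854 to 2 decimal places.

L_NMS-5815/L_NMS-854 = (4.00)²(1.20)⁴ = 33.18.
F_NMS-5815/F_NMS-854 = (L_NMS-5815/L_NMS-854)/(d_NMS-5815/d_NMS-854)² = 33.18/492.8 = 0.06732.
m_NMS-5815 − m_NMS-854 = −2.5 log₁₀(0.06732) = 2.93.

2.93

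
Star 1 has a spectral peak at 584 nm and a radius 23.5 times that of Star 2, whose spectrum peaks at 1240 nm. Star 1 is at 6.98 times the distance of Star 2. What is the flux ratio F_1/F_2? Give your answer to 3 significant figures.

230

Wien's law: T_1/T_2 = λ_2/λ_1 = 1240/584 = 2.123.
L_1/L_2 = (R_1/R_2)²(T_1/T_2)⁴ = (23.5)²(2.123)⁴ = 1.122×10^4.
F_1/F_2 = (L_1/L_2)/(d_1/d_2)² = 1.122×10^4/(6.98)² = 230.4.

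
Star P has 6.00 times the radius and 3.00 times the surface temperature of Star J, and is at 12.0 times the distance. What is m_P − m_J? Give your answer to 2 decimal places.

-3.27

L_P/L_J = (6.00)²(3.00)⁴ = 2916.
F_P/F_J = (L_P/L_J)/(d_P/d_J)² = 2916/144.0 = 20.25.
m_P − m_J = −2.5 log₁₀(20.25) = -3.27.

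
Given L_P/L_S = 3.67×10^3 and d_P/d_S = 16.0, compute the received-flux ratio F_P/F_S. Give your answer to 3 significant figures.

14.3

F = L/(4πd²), so F_P/F_S = (L_P/L_S) / (d_P/d_S)²
= 3.67×10^3 / (16.0)² = 3.67×10^3 / 256.0 = 14.34.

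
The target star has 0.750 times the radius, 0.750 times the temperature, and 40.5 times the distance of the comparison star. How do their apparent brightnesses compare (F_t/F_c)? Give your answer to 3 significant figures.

1.09×10^-4

L_t/L_c = (R_t/R_c)²(T_t/T_c)⁴ = (0.750)² × (0.750)⁴ = 0.1780.
F_t/F_c = (L_t/L_c)/(d_t/d_c)² = 0.1780 / (40.5)² = 1.085×10^-4.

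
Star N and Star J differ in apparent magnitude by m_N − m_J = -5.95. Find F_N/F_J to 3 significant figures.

240

F_N/F_J = 10^(−(m_N − m_J)/2.5) = 10^(5.95/2.5) = 10^2.380 = 239.9.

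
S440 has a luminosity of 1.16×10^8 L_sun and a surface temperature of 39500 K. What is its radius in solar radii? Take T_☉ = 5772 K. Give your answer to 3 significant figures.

230 solar radii

R/R_☉ = √(L/L_☉) / (T/T_☉)² = √(1.16×10^8) / (6.843)²
       = 1.077×10^4 / 46.83 = 230.0.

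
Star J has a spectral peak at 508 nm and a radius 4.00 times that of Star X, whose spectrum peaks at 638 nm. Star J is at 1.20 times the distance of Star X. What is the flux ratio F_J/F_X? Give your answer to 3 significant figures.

Wien's law: T_J/T_X = λ_X/λ_J = 638/508 = 1.256.
L_J/L_X = (R_J/R_X)²(T_J/T_X)⁴ = (4.00)²(1.256)⁴ = 39.81.
F_J/F_X = (L_J/L_X)/(d_J/d_X)² = 39.81/(1.20)² = 27.64.

27.6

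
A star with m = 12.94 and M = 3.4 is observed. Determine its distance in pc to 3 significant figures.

m − M = 5 log₁₀(d/10 pc)
12.94 − (3.4) = 9.54 = 5 log₁₀(d/10)
d = 10 × 10^(9.54/5) = 10 × 10^1.908 = 809.1 pc.

809 pc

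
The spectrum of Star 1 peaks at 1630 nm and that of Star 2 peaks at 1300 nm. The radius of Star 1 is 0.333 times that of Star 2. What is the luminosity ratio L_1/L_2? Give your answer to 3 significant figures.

Wien's law gives T ∝ 1/λ_max, so T_1/T_2 = λ_2/λ_1 = 1300/1630 = 0.7975.
Then L ∝ R²T⁴ gives L_1/L_2 = (0.333)² × (0.7975)⁴ = 0.1109 × 0.4046 = 0.04487.

0.0449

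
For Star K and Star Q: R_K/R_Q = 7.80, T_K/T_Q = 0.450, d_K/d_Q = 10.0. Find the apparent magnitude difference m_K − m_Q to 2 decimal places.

L_K/L_Q = (7.80)²(0.450)⁴ = 2.495.
F_K/F_Q = (L_K/L_Q)/(d_K/d_Q)² = 2.495/100.0 = 0.02495.
m_K − m_Q = −2.5 log₁₀(0.02495) = 4.01.

4.01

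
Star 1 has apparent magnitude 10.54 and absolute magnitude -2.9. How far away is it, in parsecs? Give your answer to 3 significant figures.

m − M = 5 log₁₀(d/10 pc)
10.54 − (-2.9) = 13.44 = 5 log₁₀(d/10)
d = 10 × 10^(13.44/5) = 10 × 10^2.688 = 4875 pc.

4.88×10^3 pc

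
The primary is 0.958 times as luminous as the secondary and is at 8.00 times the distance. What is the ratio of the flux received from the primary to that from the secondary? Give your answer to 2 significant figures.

0.015

F = L/(4πd²), so F_p/F_s = (L_p/L_s) / (d_p/d_s)²
= 0.958 / (8.00)² = 0.958 / 64.00 = 0.01497.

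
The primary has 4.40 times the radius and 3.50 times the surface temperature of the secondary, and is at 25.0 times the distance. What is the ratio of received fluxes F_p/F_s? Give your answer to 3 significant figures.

L_p/L_s = (R_p/R_s)²(T_p/T_s)⁴ = (4.40)² × (3.50)⁴ = 2905.
F_p/F_s = (L_p/L_s)/(d_p/d_s)² = 2905 / (25.0)² = 4.648.

4.65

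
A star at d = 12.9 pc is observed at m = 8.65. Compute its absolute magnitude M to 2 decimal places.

8.10

M = m − 5 log₁₀(d/10 pc) = 8.65 − 5 log₁₀(12.9/10)
  = 8.65 − 5 × 0.111 = 8.65 − 0.55 = 8.10.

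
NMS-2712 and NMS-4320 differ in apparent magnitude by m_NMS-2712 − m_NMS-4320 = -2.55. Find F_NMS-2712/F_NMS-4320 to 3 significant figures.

10.5

F_NMS-2712/F_NMS-4320 = 10^(−(m_NMS-2712 − m_NMS-4320)/2.5) = 10^(2.55/2.5) = 10^1.020 = 10.47.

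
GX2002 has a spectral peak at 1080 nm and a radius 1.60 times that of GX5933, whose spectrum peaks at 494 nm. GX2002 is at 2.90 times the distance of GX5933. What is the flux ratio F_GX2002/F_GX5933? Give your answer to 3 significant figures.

0.0133

Wien's law: T_GX2002/T_GX5933 = λ_GX5933/λ_GX2002 = 494/1080 = 0.4574.
L_GX2002/L_GX5933 = (R_GX2002/R_GX5933)²(T_GX2002/T_GX5933)⁴ = (1.60)²(0.4574)⁴ = 0.1121.
F_GX2002/F_GX5933 = (L_GX2002/L_GX5933)/(d_GX2002/d_GX5933)² = 0.1121/(2.90)² = 0.01332.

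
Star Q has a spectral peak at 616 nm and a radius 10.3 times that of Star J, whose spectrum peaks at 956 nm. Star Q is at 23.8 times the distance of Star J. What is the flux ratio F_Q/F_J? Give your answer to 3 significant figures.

Wien's law: T_Q/T_J = λ_J/λ_Q = 956/616 = 1.552.
L_Q/L_J = (R_Q/R_J)²(T_Q/T_J)⁴ = (10.3)²(1.552)⁴ = 615.4.
F_Q/F_J = (L_Q/L_J)/(d_Q/d_J)² = 615.4/(23.8)² = 1.086.

1.09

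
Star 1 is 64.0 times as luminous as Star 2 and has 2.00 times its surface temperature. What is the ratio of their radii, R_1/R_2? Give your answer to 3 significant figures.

L ∝ R²T⁴ gives R ∝ √L / T², so
R_1/R_2 = √(64.0) / (2.00)² = 8.000 / 4.000 = 2.000.

2.00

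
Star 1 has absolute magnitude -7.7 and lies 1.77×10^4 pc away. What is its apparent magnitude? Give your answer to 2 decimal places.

m = M + 5 log₁₀(d/10 pc) = -7.7 + 5 log₁₀(1.77×10^4/10)
  = -7.7 + 5 × 3.248 = -7.7 + 16.24 = 8.54.

8.54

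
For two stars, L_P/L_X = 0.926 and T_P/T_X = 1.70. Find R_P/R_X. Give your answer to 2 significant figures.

0.33

L ∝ R²T⁴ gives R ∝ √L / T², so
R_P/R_X = √(0.926) / (1.70)² = 0.9623 / 2.890 = 0.3330.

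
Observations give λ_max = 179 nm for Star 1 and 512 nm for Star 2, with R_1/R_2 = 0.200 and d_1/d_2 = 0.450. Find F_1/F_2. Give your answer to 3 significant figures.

13.2

Wien's law: T_1/T_2 = λ_2/λ_1 = 512/179 = 2.860.
L_1/L_2 = (R_1/R_2)²(T_1/T_2)⁴ = (0.200)²(2.860)⁴ = 2.677.
F_1/F_2 = (L_1/L_2)/(d_1/d_2)² = 2.677/(0.450)² = 13.22.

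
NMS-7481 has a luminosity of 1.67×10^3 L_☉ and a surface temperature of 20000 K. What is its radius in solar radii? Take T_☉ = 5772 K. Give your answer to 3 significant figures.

R/R_☉ = √(L/L_☉) / (T/T_☉)² = √(1.67×10^3) / (3.465)²
       = 40.87 / 12.01 = 3.404.

3.40 solar radii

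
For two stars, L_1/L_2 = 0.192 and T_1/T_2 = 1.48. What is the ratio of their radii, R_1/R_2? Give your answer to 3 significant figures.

0.200

L ∝ R²T⁴ gives R ∝ √L / T², so
R_1/R_2 = √(0.192) / (1.48)² = 0.4382 / 2.190 = 0.2000.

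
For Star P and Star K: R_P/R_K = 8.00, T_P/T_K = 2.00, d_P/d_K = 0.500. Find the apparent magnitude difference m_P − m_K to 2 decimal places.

-9.03

L_P/L_K = (8.00)²(2.00)⁴ = 1024.
F_P/F_K = (L_P/L_K)/(d_P/d_K)² = 1024/0.2500 = 4096.
m_P − m_K = −2.5 log₁₀(4096) = -9.03.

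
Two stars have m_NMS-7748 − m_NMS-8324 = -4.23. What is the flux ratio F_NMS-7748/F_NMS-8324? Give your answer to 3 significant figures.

F_NMS-7748/F_NMS-8324 = 10^(−(m_NMS-7748 − m_NMS-8324)/2.5) = 10^(4.23/2.5) = 10^1.692 = 49.20.

49.2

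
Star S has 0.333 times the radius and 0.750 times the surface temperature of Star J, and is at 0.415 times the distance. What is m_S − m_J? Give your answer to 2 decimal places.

L_S/L_J = (0.333)²(0.750)⁴ = 0.03509.
F_S/F_J = (L_S/L_J)/(d_S/d_J)² = 0.03509/0.1722 = 0.2037.
m_S − m_J = −2.5 log₁₀(0.2037) = 1.73.

1.73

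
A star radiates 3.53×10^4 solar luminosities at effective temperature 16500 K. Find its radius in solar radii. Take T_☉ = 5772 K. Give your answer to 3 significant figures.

R/R_☉ = √(L/L_☉) / (T/T_☉)² = √(3.53×10^4) / (2.859)²
       = 187.9 / 8.172 = 22.99.

23.0 solar radii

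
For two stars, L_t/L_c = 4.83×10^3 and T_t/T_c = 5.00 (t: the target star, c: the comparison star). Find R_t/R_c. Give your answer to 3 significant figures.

2.78

L ∝ R²T⁴ gives R ∝ √L / T², so
R_t/R_c = √(4.83×10^3) / (5.00)² = 69.50 / 25.00 = 2.780.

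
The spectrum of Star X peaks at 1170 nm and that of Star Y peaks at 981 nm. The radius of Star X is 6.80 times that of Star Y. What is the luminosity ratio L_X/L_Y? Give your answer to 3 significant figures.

Wien's law gives T ∝ 1/λ_max, so T_X/T_Y = λ_Y/λ_X = 981/1170 = 0.8385.
Then L ∝ R²T⁴ gives L_X/L_Y = (6.80)² × (0.8385)⁴ = 46.24 × 0.4942 = 22.85.

22.9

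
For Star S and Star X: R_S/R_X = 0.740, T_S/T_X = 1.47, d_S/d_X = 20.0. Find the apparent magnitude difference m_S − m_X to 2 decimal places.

L_S/L_X = (0.740)²(1.47)⁴ = 2.557.
F_S/F_X = (L_S/L_X)/(d_S/d_X)² = 2.557/400.0 = 0.006393.
m_S − m_X = −2.5 log₁₀(0.006393) = 5.49.

5.49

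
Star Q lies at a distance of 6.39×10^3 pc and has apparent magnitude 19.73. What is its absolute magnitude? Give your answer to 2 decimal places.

5.70

M = m − 5 log₁₀(d/10 pc) = 19.73 − 5 log₁₀(6.39×10^3/10)
  = 19.73 − 5 × 2.806 = 19.73 − 14.03 = 5.70.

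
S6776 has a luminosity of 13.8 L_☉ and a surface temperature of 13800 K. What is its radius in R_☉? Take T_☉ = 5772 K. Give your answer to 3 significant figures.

R/R_☉ = √(L/L_☉) / (T/T_☉)² = √(13.8) / (2.391)²
       = 3.715 / 5.716 = 0.6499.

0.650 R_☉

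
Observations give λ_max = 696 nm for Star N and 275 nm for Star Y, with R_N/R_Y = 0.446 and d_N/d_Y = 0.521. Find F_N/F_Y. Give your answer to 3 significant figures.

Wien's law: T_N/T_Y = λ_Y/λ_N = 275/696 = 0.3951.
L_N/L_Y = (R_N/R_Y)²(T_N/T_Y)⁴ = (0.446)²(0.3951)⁴ = 0.004848.
F_N/F_Y = (L_N/L_Y)/(d_N/d_Y)² = 0.004848/(0.521)² = 0.01786.

0.0179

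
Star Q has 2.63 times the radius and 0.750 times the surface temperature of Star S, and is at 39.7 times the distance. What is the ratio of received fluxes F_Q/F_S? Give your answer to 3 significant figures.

0.00139

L_Q/L_S = (R_Q/R_S)²(T_Q/T_S)⁴ = (2.63)² × (0.750)⁴ = 2.189.
F_Q/F_S = (L_Q/L_S)/(d_Q/d_S)² = 2.189 / (39.7)² = 0.001389.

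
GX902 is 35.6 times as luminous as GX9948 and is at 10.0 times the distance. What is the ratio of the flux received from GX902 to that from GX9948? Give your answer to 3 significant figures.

F = L/(4πd²), so F_GX902/F_GX9948 = (L_GX902/L_GX9948) / (d_GX902/d_GX9948)²
= 35.6 / (10.0)² = 35.6 / 100.0 = 0.3560.

0.356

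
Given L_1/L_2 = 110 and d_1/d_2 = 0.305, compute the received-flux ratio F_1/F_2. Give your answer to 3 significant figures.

1.18×10^3

F = L/(4πd²), so F_1/F_2 = (L_1/L_2) / (d_1/d_2)²
= 110 / (0.305)² = 110 / 0.09302 = 1182.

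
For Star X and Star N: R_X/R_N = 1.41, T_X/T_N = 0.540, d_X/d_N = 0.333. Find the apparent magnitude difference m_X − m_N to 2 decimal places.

-0.46

L_X/L_N = (1.41)²(0.540)⁴ = 0.1690.
F_X/F_N = (L_X/L_N)/(d_X/d_N)² = 0.1690/0.1109 = 1.524.
m_X − m_N = −2.5 log₁₀(1.524) = -0.46.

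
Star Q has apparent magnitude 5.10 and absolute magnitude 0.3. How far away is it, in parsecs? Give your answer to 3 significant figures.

91.2 pc

m − M = 5 log₁₀(d/10 pc)
5.10 − (0.3) = 4.80 = 5 log₁₀(d/10)
d = 10 × 10^(4.80/5) = 10 × 10^0.960 = 91.20 pc.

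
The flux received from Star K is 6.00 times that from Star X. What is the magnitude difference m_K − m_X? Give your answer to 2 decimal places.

m_K − m_X = −2.5 log₁₀(F_K/F_X) = −2.5 log₁₀(6.00) = −2.5 × (0.778) = -1.945.

-1.95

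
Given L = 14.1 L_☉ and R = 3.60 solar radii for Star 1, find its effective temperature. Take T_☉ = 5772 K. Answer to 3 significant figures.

T/T_☉ = (L/L_☉)^(1/4) / (R/R_☉)^(1/2)
T = 5772 × (14.1)^(1/4) / √(3.60) = 5772 × 1.938 / 1.897 = 5895 K.

5.89×10^3 K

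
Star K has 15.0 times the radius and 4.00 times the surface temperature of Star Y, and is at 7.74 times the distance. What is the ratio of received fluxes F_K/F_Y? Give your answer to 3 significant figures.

961

L_K/L_Y = (R_K/R_Y)²(T_K/T_Y)⁴ = (15.0)² × (4.00)⁴ = 5.760×10^4.
F_K/F_Y = (L_K/L_Y)/(d_K/d_Y)² = 5.760×10^4 / (7.74)² = 961.5.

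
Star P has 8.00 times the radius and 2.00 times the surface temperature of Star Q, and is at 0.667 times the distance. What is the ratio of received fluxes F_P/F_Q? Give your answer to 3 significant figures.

2.30×10^3

L_P/L_Q = (R_P/R_Q)²(T_P/T_Q)⁴ = (8.00)² × (2.00)⁴ = 1024.
F_P/F_Q = (L_P/L_Q)/(d_P/d_Q)² = 1024 / (0.667)² = 2302.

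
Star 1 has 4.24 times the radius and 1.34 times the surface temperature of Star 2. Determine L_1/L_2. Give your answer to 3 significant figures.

58.0

From the Stefan–Boltzmann law, L ∝ R²T⁴, so
L_1/L_2 = (R_1/R_2)² (T_1/T_2)⁴ = (4.24)² × (1.34)⁴ = 17.98 × 3.224 = 57.96.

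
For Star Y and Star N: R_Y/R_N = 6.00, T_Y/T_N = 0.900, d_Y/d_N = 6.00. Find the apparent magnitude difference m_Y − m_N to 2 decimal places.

L_Y/L_N = (6.00)²(0.900)⁴ = 23.62.
F_Y/F_N = (L_Y/L_N)/(d_Y/d_N)² = 23.62/36.00 = 0.6561.
m_Y − m_N = −2.5 log₁₀(0.6561) = 0.46.

0.46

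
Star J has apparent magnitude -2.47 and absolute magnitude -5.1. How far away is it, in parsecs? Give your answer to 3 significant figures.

33.6 pc

m − M = 5 log₁₀(d/10 pc)
-2.47 − (-5.1) = 2.63 = 5 log₁₀(d/10)
d = 10 × 10^(2.63/5) = 10 × 10^0.526 = 33.57 pc.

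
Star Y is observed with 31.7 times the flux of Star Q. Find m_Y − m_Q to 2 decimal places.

m_Y − m_Q = −2.5 log₁₀(F_Y/F_Q) = −2.5 log₁₀(31.7) = −2.5 × (1.501) = -3.753.

-3.75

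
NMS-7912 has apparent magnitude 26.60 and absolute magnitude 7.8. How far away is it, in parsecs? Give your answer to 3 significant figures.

m − M = 5 log₁₀(d/10 pc)
26.60 − (7.8) = 18.80 = 5 log₁₀(d/10)
d = 10 × 10^(18.80/5) = 10 × 10^3.760 = 5.754×10^4 pc.

5.75×10^4 pc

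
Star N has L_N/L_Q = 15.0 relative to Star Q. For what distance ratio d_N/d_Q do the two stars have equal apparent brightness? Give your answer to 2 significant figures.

3.9

Equal flux requires L_N/d_N² = L_Q/d_Q², so d_N/d_Q = √(L_N/L_Q)
= √(15.0) = 3.873.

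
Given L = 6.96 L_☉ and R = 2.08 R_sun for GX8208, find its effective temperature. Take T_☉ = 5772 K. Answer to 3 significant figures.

6.50×10^3 K

T/T_☉ = (L/L_☉)^(1/4) / (R/R_☉)^(1/2)
T = 5772 × (6.96)^(1/4) / √(2.08) = 5772 × 1.624 / 1.442 = 6501 K.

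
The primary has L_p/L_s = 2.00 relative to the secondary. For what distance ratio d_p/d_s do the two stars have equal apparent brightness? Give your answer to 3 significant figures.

1.41

Equal flux requires L_p/d_p² = L_s/d_s², so d_p/d_s = √(L_p/L_s)
= √(2.00) = 1.414.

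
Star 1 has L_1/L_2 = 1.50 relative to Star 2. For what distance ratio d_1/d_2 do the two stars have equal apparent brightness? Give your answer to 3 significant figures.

Equal flux requires L_1/d_1² = L_2/d_2², so d_1/d_2 = √(L_1/L_2)
= √(1.50) = 1.225.

1.22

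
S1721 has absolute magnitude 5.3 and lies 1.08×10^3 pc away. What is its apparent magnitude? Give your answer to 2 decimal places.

15.47

m = M + 5 log₁₀(d/10 pc) = 5.3 + 5 log₁₀(1.08×10^3/10)
  = 5.3 + 5 × 2.033 = 5.3 + 10.17 = 15.47.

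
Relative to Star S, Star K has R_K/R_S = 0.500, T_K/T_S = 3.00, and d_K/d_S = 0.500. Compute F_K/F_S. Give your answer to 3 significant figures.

L_K/L_S = (R_K/R_S)²(T_K/T_S)⁴ = (0.500)² × (3.00)⁴ = 20.25.
F_K/F_S = (L_K/L_S)/(d_K/d_S)² = 20.25 / (0.500)² = 81.00.

81.0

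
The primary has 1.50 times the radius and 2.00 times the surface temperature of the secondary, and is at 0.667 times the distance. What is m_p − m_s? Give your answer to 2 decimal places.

L_p/L_s = (1.50)²(2.00)⁴ = 36.00.
F_p/F_s = (L_p/L_s)/(d_p/d_s)² = 36.00/0.4449 = 80.92.
m_p − m_s = −2.5 log₁₀(80.92) = -4.77.

-4.77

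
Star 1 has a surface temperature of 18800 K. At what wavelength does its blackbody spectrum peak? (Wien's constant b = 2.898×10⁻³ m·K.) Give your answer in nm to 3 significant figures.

154 nm

λ_max = b/T = 2.898×10⁻³ / 18800 = 1.54×10^-7 m = 154.1 nm.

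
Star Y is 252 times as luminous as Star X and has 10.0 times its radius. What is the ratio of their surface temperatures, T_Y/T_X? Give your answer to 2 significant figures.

1.3

L ∝ R²T⁴ gives T ∝ (L/R²)^(1/4), so
T_Y/T_X = (252 / 10.0²)^(1/4) = (2.520)^(1/4) = 1.260.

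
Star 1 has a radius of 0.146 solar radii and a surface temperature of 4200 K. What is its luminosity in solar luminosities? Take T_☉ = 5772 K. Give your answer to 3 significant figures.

L/L_☉ = (R/R_☉)² (T/T_☉)⁴ = (0.146)² × (4200/5772)⁴
       = 0.02132 × (0.7277)⁴ = 0.02132 × 0.2803 = 0.005976.

0.00598 solar luminosities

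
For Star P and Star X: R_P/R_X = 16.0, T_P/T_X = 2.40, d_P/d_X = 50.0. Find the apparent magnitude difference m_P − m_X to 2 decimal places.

L_P/L_X = (16.0)²(2.40)⁴ = 8493.
F_P/F_X = (L_P/L_X)/(d_P/d_X)² = 8493/2500 = 3.397.
m_P − m_X = −2.5 log₁₀(3.397) = -1.33.

-1.33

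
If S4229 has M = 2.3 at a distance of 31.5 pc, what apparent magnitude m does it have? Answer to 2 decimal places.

m = M + 5 log₁₀(d/10 pc) = 2.3 + 5 log₁₀(31.5/10)
  = 2.3 + 5 × 0.498 = 2.3 + 2.49 = 4.79.

4.79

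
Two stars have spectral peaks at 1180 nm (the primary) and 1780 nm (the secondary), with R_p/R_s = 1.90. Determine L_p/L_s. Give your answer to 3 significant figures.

18.7

Wien's law gives T ∝ 1/λ_max, so T_p/T_s = λ_s/λ_p = 1780/1180 = 1.508.
Then L ∝ R²T⁴ gives L_p/L_s = (1.90)² × (1.508)⁴ = 3.610 × 5.178 = 18.69.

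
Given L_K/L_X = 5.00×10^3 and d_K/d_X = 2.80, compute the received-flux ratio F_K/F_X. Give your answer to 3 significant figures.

638

F = L/(4πd²), so F_K/F_X = (L_K/L_X) / (d_K/d_X)²
= 5.00×10^3 / (2.80)² = 5.00×10^3 / 7.840 = 637.8.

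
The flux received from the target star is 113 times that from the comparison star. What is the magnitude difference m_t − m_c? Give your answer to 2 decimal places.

-5.13

m_t − m_c = −2.5 log₁₀(F_t/F_c) = −2.5 log₁₀(113) = −2.5 × (2.053) = -5.133.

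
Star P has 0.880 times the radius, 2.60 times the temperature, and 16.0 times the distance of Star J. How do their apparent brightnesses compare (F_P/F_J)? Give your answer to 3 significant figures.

0.138

L_P/L_J = (R_P/R_J)²(T_P/T_J)⁴ = (0.880)² × (2.60)⁴ = 35.39.
F_P/F_J = (L_P/L_J)/(d_P/d_J)² = 35.39 / (16.0)² = 0.1382.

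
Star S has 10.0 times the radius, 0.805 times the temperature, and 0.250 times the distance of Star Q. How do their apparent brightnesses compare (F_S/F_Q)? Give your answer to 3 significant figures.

L_S/L_Q = (R_S/R_Q)²(T_S/T_Q)⁴ = (10.0)² × (0.805)⁴ = 41.99.
F_S/F_Q = (L_S/L_Q)/(d_S/d_Q)² = 41.99 / (0.250)² = 671.9.

672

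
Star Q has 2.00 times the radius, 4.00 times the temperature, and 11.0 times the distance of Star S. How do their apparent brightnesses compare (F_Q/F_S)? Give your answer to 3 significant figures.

L_Q/L_S = (R_Q/R_S)²(T_Q/T_S)⁴ = (2.00)² × (4.00)⁴ = 1024.
F_Q/F_S = (L_Q/L_S)/(d_Q/d_S)² = 1024 / (11.0)² = 8.463.

8.46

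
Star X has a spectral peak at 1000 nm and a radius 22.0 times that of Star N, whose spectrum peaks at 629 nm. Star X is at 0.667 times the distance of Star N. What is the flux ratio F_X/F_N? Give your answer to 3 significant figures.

Wien's law: T_X/T_N = λ_N/λ_X = 629/1000 = 0.6290.
L_X/L_N = (R_X/R_N)²(T_X/T_N)⁴ = (22.0)²(0.6290)⁴ = 75.76.
F_X/F_N = (L_X/L_N)/(d_X/d_N)² = 75.76/(0.667)² = 170.3.

170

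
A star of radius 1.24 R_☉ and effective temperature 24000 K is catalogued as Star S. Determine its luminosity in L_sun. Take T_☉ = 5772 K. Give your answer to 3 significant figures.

460 L_sun

L/L_☉ = (R/R_☉)² (T/T_☉)⁴ = (1.24)² × (24000/5772)⁴
       = 1.538 × (4.158)⁴ = 1.538 × 298.9 = 459.6.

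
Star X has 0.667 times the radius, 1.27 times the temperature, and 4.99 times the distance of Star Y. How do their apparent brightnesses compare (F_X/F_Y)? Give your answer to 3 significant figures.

L_X/L_Y = (R_X/R_Y)²(T_X/T_Y)⁴ = (0.667)² × (1.27)⁴ = 1.157.
F_X/F_Y = (L_X/L_Y)/(d_X/d_Y)² = 1.157 / (4.99)² = 0.04648.

0.0465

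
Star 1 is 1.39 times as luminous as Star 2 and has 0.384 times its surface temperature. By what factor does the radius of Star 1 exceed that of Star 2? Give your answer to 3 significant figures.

L ∝ R²T⁴ gives R ∝ √L / T², so
R_1/R_2 = √(1.39) / (0.384)² = 1.179 / 0.1475 = 7.995.

8.00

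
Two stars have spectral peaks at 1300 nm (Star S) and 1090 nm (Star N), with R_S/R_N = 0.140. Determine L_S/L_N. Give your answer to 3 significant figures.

0.00969

Wien's law gives T ∝ 1/λ_max, so T_S/T_N = λ_N/λ_S = 1090/1300 = 0.8385.
Then L ∝ R²T⁴ gives L_S/L_N = (0.140)² × (0.8385)⁴ = 0.01960 × 0.4942 = 0.009687.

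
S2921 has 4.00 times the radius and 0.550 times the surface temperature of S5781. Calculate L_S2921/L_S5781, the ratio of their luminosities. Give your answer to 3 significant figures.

1.46

From the Stefan–Boltzmann law, L ∝ R²T⁴, so
L_S2921/L_S5781 = (R_S2921/R_S5781)² (T_S2921/T_S5781)⁴ = (4.00)² × (0.550)⁴ = 16.00 × 0.09151 = 1.464.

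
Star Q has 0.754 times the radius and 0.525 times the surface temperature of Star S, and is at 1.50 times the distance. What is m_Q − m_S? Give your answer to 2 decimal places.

4.29

L_Q/L_S = (0.754)²(0.525)⁴ = 0.04319.
F_Q/F_S = (L_Q/L_S)/(d_Q/d_S)² = 0.04319/2.250 = 0.01920.
m_Q − m_S = −2.5 log₁₀(0.01920) = 4.29.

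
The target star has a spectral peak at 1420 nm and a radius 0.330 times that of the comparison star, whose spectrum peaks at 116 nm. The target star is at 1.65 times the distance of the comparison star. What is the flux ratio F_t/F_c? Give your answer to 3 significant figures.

1.78×10^-6

Wien's law: T_t/T_c = λ_c/λ_t = 116/1420 = 0.08169.
L_t/L_c = (R_t/R_c)²(T_t/T_c)⁴ = (0.330)²(0.08169)⁴ = 4.850×10^-6.
F_t/F_c = (L_t/L_c)/(d_t/d_c)² = 4.850×10^-6/(1.65)² = 1.781×10^-6.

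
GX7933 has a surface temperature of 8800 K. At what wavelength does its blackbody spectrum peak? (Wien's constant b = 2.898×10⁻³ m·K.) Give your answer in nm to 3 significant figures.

λ_max = b/T = 2.898×10⁻³ / 8800 = 3.29×10^-7 m = 329.3 nm.

329 nm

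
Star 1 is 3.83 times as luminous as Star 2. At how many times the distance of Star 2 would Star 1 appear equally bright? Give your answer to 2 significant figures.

2.0

Equal flux requires L_1/d_1² = L_2/d_2², so d_1/d_2 = √(L_1/L_2)
= √(3.83) = 1.957.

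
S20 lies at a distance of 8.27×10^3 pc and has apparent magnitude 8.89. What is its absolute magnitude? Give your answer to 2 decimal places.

-5.70

M = m − 5 log₁₀(d/10 pc) = 8.89 − 5 log₁₀(8.27×10^3/10)
  = 8.89 − 5 × 2.918 = 8.89 − 14.59 = -5.70.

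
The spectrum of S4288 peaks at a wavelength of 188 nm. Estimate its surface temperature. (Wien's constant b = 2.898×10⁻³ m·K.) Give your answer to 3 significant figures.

1.54×10^4 K

T = b/λ_max = 2.898×10⁻³ / (188×10⁻⁹) = 1.541×10^4 K.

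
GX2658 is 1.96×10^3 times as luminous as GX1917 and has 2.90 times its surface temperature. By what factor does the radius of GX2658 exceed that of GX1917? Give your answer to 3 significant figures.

L ∝ R²T⁴ gives R ∝ √L / T², so
R_GX2658/R_GX1917 = √(1.96×10^3) / (2.90)² = 44.27 / 8.410 = 5.264.

5.26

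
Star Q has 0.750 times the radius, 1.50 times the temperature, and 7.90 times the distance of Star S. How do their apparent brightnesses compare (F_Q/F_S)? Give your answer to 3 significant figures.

L_Q/L_S = (R_Q/R_S)²(T_Q/T_S)⁴ = (0.750)² × (1.50)⁴ = 2.848.
F_Q/F_S = (L_Q/L_S)/(d_Q/d_S)² = 2.848 / (7.90)² = 0.04563.

0.0456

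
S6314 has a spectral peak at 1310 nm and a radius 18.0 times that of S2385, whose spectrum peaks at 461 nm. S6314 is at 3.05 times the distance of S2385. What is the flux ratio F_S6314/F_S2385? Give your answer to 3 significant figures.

0.534

Wien's law: T_S6314/T_S2385 = λ_S2385/λ_S6314 = 461/1310 = 0.3519.
L_S6314/L_S2385 = (R_S6314/R_S2385)²(T_S6314/T_S2385)⁴ = (18.0)²(0.3519)⁴ = 4.969.
F_S6314/F_S2385 = (L_S6314/L_S2385)/(d_S6314/d_S2385)² = 4.969/(3.05)² = 0.5342.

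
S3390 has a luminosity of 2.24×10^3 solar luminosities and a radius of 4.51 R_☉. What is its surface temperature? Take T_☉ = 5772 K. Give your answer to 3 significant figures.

T/T_☉ = (L/L_☉)^(1/4) / (R/R_☉)^(1/2)
T = 5772 × (2.24×10^3)^(1/4) / √(4.51) = 5772 × 6.880 / 2.124 = 1.870×10^4 K.

1.87×10^4 K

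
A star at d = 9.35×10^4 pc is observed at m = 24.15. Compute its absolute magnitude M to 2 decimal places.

M = m − 5 log₁₀(d/10 pc) = 24.15 − 5 log₁₀(9.35×10^4/10)
  = 24.15 − 5 × 3.971 = 24.15 − 19.85 = 4.30.

4.30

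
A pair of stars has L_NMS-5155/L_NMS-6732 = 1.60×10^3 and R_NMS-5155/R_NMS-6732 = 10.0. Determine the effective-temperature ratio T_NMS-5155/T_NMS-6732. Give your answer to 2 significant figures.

L ∝ R²T⁴ gives T ∝ (L/R²)^(1/4), so
T_NMS-5155/T_NMS-6732 = (1.60×10^3 / 10.0²)^(1/4) = (16.00)^(1/4) = 2.000.

2.0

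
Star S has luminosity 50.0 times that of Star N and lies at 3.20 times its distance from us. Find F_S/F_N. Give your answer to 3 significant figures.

4.88

F = L/(4πd²), so F_S/F_N = (L_S/L_N) / (d_S/d_N)²
= 50.0 / (3.20)² = 50.0 / 10.24 = 4.883.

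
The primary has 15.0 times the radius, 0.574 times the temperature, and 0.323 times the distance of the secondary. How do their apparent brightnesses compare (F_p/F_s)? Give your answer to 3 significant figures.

L_p/L_s = (R_p/R_s)²(T_p/T_s)⁴ = (15.0)² × (0.574)⁴ = 24.42.
F_p/F_s = (L_p/L_s)/(d_p/d_s)² = 24.42 / (0.323)² = 234.1.

234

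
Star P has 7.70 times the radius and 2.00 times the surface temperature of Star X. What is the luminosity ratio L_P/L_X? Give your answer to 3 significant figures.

949

From the Stefan–Boltzmann law, L ∝ R²T⁴, so
L_P/L_X = (R_P/R_X)² (T_P/T_X)⁴ = (7.70)² × (2.00)⁴ = 59.29 × 16.00 = 948.6.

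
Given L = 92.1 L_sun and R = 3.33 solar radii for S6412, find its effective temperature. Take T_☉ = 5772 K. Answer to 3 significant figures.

9.80×10^3 K

T/T_☉ = (L/L_☉)^(1/4) / (R/R_☉)^(1/2)
T = 5772 × (92.1)^(1/4) / √(3.33) = 5772 × 3.098 / 1.825 = 9799 K.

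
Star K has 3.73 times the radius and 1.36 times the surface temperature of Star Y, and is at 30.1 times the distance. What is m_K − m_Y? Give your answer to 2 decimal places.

L_K/L_Y = (3.73)²(1.36)⁴ = 47.60.
F_K/F_Y = (L_K/L_Y)/(d_K/d_Y)² = 47.60/906.0 = 0.05253.
m_K − m_Y = −2.5 log₁₀(0.05253) = 3.20.

3.20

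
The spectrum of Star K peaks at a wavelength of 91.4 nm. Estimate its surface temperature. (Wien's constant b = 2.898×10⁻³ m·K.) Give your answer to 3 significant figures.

T = b/λ_max = 2.898×10⁻³ / (91.4×10⁻⁹) = 3.171×10^4 K.

3.17×10^4 K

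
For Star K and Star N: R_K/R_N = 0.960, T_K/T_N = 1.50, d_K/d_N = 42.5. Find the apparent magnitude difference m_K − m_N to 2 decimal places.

L_K/L_N = (0.960)²(1.50)⁴ = 4.666.
F_K/F_N = (L_K/L_N)/(d_K/d_N)² = 4.666/1806 = 0.002583.
m_K − m_N = −2.5 log₁₀(0.002583) = 6.47.

6.47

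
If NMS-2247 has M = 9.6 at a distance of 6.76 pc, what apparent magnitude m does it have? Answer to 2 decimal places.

m = M + 5 log₁₀(d/10 pc) = 9.6 + 5 log₁₀(6.76/10)
  = 9.6 + 5 × -0.170 = 9.6 + -0.85 = 8.75.

8.75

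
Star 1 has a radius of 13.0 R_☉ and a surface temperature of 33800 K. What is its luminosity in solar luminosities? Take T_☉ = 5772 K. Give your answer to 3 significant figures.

1.99×10^5 solar luminosities

L/L_☉ = (R/R_☉)² (T/T_☉)⁴ = (13.0)² × (33800/5772)⁴
       = 169.0 × (5.856)⁴ = 169.0 × 1176 = 1.987×10^5.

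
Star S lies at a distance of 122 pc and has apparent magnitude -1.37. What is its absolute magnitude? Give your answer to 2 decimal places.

-6.80

M = m − 5 log₁₀(d/10 pc) = -1.37 − 5 log₁₀(122/10)
  = -1.37 − 5 × 1.086 = -1.37 − 5.43 = -6.80.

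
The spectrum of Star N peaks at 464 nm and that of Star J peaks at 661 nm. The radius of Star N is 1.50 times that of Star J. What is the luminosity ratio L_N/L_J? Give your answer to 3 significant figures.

9.27

Wien's law gives T ∝ 1/λ_max, so T_N/T_J = λ_J/λ_N = 661/464 = 1.425.
Then L ∝ R²T⁴ gives L_N/L_J = (1.50)² × (1.425)⁴ = 2.250 × 4.118 = 9.267.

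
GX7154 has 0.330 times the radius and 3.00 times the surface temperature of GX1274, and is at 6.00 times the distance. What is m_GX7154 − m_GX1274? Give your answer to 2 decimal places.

L_GX7154/L_GX1274 = (0.330)²(3.00)⁴ = 8.821.
F_GX7154/F_GX1274 = (L_GX7154/L_GX1274)/(d_GX7154/d_GX1274)² = 8.821/36.00 = 0.2450.
m_GX7154 − m_GX1274 = −2.5 log₁₀(0.2450) = 1.53.

1.53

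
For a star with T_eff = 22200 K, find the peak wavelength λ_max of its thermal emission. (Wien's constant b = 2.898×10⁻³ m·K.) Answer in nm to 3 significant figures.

131 nm

λ_max = b/T = 2.898×10⁻³ / 22200 = 1.31×10^-7 m = 130.5 nm.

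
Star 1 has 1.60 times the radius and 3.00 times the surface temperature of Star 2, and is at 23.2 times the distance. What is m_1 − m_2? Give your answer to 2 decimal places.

1.04

L_1/L_2 = (1.60)²(3.00)⁴ = 207.4.
F_1/F_2 = (L_1/L_2)/(d_1/d_2)² = 207.4/538.2 = 0.3853.
m_1 − m_2 = −2.5 log₁₀(0.3853) = 1.04.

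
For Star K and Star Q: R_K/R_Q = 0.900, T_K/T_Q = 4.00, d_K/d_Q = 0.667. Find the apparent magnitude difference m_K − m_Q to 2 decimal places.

-6.67

L_K/L_Q = (0.900)²(4.00)⁴ = 207.4.
F_K/F_Q = (L_K/L_Q)/(d_K/d_Q)² = 207.4/0.4449 = 466.1.
m_K − m_Q = −2.5 log₁₀(466.1) = -6.67.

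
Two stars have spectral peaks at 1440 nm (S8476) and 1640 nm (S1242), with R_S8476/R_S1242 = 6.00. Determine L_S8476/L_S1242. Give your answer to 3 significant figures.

60.6

Wien's law gives T ∝ 1/λ_max, so T_S8476/T_S1242 = λ_S1242/λ_S8476 = 1640/1440 = 1.139.
Then L ∝ R²T⁴ gives L_S8476/L_S1242 = (6.00)² × (1.139)⁴ = 36.00 × 1.682 = 60.57.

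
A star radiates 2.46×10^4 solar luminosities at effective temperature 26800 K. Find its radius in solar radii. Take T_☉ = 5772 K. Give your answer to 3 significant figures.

7.28 solar radii

R/R_☉ = √(L/L_☉) / (T/T_☉)² = √(2.46×10^4) / (4.643)²
       = 156.8 / 21.56 = 7.275.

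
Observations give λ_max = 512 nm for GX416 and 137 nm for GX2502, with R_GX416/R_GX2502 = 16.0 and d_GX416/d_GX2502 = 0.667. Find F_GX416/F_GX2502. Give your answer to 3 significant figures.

2.95

Wien's law: T_GX416/T_GX2502 = λ_GX2502/λ_GX416 = 137/512 = 0.2676.
L_GX416/L_GX2502 = (R_GX416/R_GX2502)²(T_GX416/T_GX2502)⁴ = (16.0)²(0.2676)⁴ = 1.312.
F_GX416/F_GX2502 = (L_GX416/L_GX2502)/(d_GX416/d_GX2502)² = 1.312/(0.667)² = 2.950.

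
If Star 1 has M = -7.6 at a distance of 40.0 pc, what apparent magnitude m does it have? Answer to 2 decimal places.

m = M + 5 log₁₀(d/10 pc) = -7.6 + 5 log₁₀(40.0/10)
  = -7.6 + 5 × 0.602 = -7.6 + 3.01 = -4.59.

-4.59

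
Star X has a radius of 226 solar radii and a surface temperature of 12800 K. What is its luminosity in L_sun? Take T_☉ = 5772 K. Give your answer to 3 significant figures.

L/L_☉ = (R/R_☉)² (T/T_☉)⁴ = (226)² × (12800/5772)⁴
       = 5.108×10^4 × (2.218)⁴ = 5.108×10^4 × 24.18 = 1.235×10^6.

1.24×10^6 L_sun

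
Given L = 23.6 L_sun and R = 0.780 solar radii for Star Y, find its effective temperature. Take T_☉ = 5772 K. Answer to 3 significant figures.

T/T_☉ = (L/L_☉)^(1/4) / (R/R_☉)^(1/2)
T = 5772 × (23.6)^(1/4) / √(0.780) = 5772 × 2.204 / 0.8832 = 1.440×10^4 K.

1.44×10^4 K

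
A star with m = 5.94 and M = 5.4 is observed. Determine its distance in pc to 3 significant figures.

12.8 pc

m − M = 5 log₁₀(d/10 pc)
5.94 − (5.4) = 0.54 = 5 log₁₀(d/10)
d = 10 × 10^(0.54/5) = 10 × 10^0.108 = 12.82 pc.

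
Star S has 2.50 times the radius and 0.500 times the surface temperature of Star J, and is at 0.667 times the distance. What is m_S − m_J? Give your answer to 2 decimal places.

0.14

L_S/L_J = (2.50)²(0.500)⁴ = 0.3906.
F_S/F_J = (L_S/L_J)/(d_S/d_J)² = 0.3906/0.4449 = 0.8780.
m_S − m_J = −2.5 log₁₀(0.8780) = 0.14.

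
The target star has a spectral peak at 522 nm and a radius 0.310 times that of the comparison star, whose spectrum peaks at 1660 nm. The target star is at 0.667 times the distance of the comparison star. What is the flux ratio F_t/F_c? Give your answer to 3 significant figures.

22.1

Wien's law: T_t/T_c = λ_c/λ_t = 1660/522 = 3.180.
L_t/L_c = (R_t/R_c)²(T_t/T_c)⁴ = (0.310)²(3.180)⁴ = 9.828.
F_t/F_c = (L_t/L_c)/(d_t/d_c)² = 9.828/(0.667)² = 22.09.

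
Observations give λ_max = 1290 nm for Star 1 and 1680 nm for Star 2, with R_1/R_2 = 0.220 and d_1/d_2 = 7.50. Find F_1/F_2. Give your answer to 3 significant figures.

Wien's law: T_1/T_2 = λ_2/λ_1 = 1680/1290 = 1.302.
L_1/L_2 = (R_1/R_2)²(T_1/T_2)⁴ = (0.220)²(1.302)⁴ = 0.1392.
F_1/F_2 = (L_1/L_2)/(d_1/d_2)² = 0.1392/(7.50)² = 0.002475.

0.00248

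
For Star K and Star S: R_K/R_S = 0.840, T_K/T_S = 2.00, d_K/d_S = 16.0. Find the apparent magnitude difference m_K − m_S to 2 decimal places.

3.39

L_K/L_S = (0.840)²(2.00)⁴ = 11.29.
F_K/F_S = (L_K/L_S)/(d_K/d_S)² = 11.29/256.0 = 0.04410.
m_K − m_S = −2.5 log₁₀(0.04410) = 3.39.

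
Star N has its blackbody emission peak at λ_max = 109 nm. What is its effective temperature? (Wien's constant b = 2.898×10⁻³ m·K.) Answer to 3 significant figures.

2.66×10^4 K

T = b/λ_max = 2.898×10⁻³ / (109×10⁻⁹) = 2.659×10^4 K.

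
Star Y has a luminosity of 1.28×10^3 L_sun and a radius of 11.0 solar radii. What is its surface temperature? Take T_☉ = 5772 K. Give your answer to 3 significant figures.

1.04×10^4 K

T/T_☉ = (L/L_☉)^(1/4) / (R/R_☉)^(1/2)
T = 5772 × (1.28×10^3)^(1/4) / √(11.0) = 5772 × 5.981 / 3.317 = 1.041×10^4 K.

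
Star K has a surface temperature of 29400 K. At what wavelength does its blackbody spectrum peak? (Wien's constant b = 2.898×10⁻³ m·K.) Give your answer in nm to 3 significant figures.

98.6 nm

λ_max = b/T = 2.898×10⁻³ / 29400 = 9.86×10^-8 m = 98.57 nm.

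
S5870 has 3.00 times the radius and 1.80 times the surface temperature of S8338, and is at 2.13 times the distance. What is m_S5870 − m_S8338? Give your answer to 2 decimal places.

L_S5870/L_S8338 = (3.00)²(1.80)⁴ = 94.48.
F_S5870/F_S8338 = (L_S5870/L_S8338)/(d_S5870/d_S8338)² = 94.48/4.537 = 20.82.
m_S5870 − m_S8338 = −2.5 log₁₀(20.82) = -3.30.

-3.30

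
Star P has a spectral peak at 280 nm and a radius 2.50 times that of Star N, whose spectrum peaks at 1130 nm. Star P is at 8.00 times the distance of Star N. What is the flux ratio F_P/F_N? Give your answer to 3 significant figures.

25.9

Wien's law: T_P/T_N = λ_N/λ_P = 1130/280 = 4.036.
L_P/L_N = (R_P/R_N)²(T_P/T_N)⁴ = (2.50)²(4.036)⁴ = 1658.
F_P/F_N = (L_P/L_N)/(d_P/d_N)² = 1658/(8.00)² = 25.90.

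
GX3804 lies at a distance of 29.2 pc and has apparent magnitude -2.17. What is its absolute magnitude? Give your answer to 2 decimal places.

-4.50

M = m − 5 log₁₀(d/10 pc) = -2.17 − 5 log₁₀(29.2/10)
  = -2.17 − 5 × 0.465 = -2.17 − 2.33 = -4.50.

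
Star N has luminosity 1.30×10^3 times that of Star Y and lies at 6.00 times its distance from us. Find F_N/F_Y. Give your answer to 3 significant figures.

36.1

F = L/(4πd²), so F_N/F_Y = (L_N/L_Y) / (d_N/d_Y)²
= 1.30×10^3 / (6.00)² = 1.30×10^3 / 36.00 = 36.11.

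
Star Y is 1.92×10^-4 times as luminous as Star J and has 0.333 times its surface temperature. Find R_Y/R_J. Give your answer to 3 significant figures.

L ∝ R²T⁴ gives R ∝ √L / T², so
R_Y/R_J = √(1.92×10^-4) / (0.333)² = 0.01386 / 0.1109 = 0.1250.

0.125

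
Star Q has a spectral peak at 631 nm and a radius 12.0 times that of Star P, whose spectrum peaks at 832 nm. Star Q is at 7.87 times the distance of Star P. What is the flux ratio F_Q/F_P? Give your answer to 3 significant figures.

7.03

Wien's law: T_Q/T_P = λ_P/λ_Q = 832/631 = 1.319.
L_Q/L_P = (R_Q/R_P)²(T_Q/T_P)⁴ = (12.0)²(1.319)⁴ = 435.2.
F_Q/F_P = (L_Q/L_P)/(d_Q/d_P)² = 435.2/(7.87)² = 7.027.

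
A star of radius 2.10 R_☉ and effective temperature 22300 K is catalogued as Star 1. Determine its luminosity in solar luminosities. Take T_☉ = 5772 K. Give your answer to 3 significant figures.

L/L_☉ = (R/R_☉)² (T/T_☉)⁴ = (2.10)² × (22300/5772)⁴
       = 4.410 × (3.863)⁴ = 4.410 × 222.8 = 982.5.

983 solar luminosities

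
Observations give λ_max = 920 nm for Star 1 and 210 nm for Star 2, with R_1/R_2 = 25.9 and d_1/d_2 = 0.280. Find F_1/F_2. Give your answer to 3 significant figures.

23.2

Wien's law: T_1/T_2 = λ_2/λ_1 = 210/920 = 0.2283.
L_1/L_2 = (R_1/R_2)²(T_1/T_2)⁴ = (25.9)²(0.2283)⁴ = 1.821.
F_1/F_2 = (L_1/L_2)/(d_1/d_2)² = 1.821/(0.280)² = 23.23.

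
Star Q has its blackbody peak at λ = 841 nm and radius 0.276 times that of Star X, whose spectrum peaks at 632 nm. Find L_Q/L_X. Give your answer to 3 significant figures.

0.0243

Wien's law gives T ∝ 1/λ_max, so T_Q/T_X = λ_X/λ_Q = 632/841 = 0.7515.
Then L ∝ R²T⁴ gives L_Q/L_X = (0.276)² × (0.7515)⁴ = 0.07618 × 0.3189 = 0.02429.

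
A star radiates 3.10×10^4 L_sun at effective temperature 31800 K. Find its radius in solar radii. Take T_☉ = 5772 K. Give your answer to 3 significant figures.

R/R_☉ = √(L/L_☉) / (T/T_☉)² = √(3.10×10^4) / (5.509)²
       = 176.1 / 30.35 = 5.801.

5.80 solar radii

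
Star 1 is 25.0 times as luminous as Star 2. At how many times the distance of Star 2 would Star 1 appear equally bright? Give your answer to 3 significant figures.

5.00

Equal flux requires L_1/d_1² = L_2/d_2², so d_1/d_2 = √(L_1/L_2)
= √(25.0) = 5.000.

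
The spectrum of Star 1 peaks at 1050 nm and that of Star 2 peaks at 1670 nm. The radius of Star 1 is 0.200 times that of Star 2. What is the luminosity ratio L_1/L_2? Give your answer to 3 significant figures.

0.256

Wien's law gives T ∝ 1/λ_max, so T_1/T_2 = λ_2/λ_1 = 1670/1050 = 1.590.
Then L ∝ R²T⁴ gives L_1/L_2 = (0.200)² × (1.590)⁴ = 0.04000 × 6.399 = 0.2560.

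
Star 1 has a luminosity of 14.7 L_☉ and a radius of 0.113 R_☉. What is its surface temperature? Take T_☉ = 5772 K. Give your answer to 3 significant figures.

T/T_☉ = (L/L_☉)^(1/4) / (R/R_☉)^(1/2)
T = 5772 × (14.7)^(1/4) / √(0.113) = 5772 × 1.958 / 0.3362 = 3.362×10^4 K.

3.36×10^4 K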